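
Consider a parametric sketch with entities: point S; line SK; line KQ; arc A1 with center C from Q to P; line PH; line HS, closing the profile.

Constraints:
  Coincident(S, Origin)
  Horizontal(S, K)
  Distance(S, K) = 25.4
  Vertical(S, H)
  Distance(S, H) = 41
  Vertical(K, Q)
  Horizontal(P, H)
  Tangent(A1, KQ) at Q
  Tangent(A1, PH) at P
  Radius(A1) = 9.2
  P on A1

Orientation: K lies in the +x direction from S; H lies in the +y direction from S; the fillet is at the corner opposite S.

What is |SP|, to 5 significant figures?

44.084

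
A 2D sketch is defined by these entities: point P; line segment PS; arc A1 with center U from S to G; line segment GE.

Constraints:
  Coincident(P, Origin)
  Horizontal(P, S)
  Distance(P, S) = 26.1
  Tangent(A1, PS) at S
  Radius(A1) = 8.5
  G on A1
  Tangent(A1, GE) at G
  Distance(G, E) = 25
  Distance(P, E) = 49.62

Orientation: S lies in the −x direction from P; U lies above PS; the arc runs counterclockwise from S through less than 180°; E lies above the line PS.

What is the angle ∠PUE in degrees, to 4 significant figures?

134.2°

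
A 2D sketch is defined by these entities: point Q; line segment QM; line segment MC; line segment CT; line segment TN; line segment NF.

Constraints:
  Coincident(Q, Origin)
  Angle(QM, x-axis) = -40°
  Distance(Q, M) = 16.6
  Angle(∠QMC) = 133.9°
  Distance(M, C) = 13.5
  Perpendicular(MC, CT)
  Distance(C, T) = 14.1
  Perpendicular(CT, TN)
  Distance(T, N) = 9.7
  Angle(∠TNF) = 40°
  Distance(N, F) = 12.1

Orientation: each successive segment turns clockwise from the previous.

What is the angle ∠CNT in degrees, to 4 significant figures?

55.47°

MC is perpendicular to CT, so CT runs at -176.1°; with |CT| = 14.1, T = (-0.4328, -25.10). The perpendicularity gives TN at right angles to CT, so TN runs at 93.90°; with |TN| = 9.7, N = (-1.093, -15.42). Then cos ∠CNT = NC·NT / (|NC||NT|), giving 55.47°.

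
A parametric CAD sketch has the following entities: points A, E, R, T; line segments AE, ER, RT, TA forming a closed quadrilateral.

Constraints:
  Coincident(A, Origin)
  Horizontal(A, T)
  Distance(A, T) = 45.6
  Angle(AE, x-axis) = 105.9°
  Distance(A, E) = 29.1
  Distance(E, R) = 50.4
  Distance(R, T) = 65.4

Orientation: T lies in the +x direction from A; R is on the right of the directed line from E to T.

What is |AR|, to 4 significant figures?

27.05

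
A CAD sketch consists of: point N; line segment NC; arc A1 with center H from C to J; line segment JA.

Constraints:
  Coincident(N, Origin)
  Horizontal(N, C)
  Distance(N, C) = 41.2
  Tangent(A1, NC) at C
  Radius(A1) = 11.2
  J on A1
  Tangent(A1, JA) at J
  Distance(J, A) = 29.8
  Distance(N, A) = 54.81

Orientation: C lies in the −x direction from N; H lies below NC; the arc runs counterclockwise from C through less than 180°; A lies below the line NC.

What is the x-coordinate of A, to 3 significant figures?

-34.8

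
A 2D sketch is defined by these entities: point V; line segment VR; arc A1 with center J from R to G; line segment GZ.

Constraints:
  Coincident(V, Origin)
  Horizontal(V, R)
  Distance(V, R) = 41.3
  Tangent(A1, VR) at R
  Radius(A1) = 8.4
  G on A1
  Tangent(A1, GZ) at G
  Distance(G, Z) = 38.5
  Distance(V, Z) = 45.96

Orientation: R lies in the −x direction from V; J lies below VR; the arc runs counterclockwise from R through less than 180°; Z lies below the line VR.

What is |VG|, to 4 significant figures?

49.35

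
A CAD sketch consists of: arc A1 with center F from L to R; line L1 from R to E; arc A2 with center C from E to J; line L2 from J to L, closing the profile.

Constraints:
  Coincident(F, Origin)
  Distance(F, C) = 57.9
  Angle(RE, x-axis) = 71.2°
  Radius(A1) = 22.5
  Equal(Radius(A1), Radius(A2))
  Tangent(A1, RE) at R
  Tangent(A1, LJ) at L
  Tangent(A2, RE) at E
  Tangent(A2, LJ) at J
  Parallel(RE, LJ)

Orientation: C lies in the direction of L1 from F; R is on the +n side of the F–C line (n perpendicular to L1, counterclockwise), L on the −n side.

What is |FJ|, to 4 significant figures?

62.12

The slot axis is L1's direction at 71.2°, so u = (cos 71.2°, sin 71.2°) = (0.3223, 0.9466) and n = (−sin 71.2°, cos 71.2°) = (-0.9466, 0.3223). F is at the origin and C lies 57.9 along u from F, so C = 57.9·u = (18.66, 54.81). Tangency of A1 to both parallel lines with radius 22.5 puts R and L at F ± 22.5·n: R = (-21.30, 7.251), L = (21.30, -7.251). Equal radii place E and J the same way about C: E = C + 22.5·n = (-2.640, 62.06), J = C − 22.5·n = (39.96, 47.56). Then |FJ| = |J − F| = 62.12.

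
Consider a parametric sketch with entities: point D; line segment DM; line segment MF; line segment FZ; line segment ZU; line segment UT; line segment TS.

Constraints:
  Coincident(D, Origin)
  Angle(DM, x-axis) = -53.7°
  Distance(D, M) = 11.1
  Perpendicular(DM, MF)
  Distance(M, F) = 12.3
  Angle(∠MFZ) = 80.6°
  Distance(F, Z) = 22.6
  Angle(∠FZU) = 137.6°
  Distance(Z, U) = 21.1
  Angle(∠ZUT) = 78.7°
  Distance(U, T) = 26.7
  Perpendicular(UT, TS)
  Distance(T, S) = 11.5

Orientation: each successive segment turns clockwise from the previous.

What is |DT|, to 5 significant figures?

20.057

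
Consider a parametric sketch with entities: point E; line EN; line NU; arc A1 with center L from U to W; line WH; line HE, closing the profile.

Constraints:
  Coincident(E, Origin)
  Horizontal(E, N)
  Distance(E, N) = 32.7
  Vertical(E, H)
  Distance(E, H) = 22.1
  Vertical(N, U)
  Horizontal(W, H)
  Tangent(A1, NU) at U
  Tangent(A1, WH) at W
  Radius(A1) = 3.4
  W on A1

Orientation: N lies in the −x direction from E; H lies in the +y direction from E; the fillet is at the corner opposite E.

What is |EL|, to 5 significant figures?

34.759

E is at the origin; E and N share the same y with |EN| = 32.7 and N on the −x side, so N = (-32.700, 0.0000). E and H share the same x with |EH| = 22.1 and H on the +y side, so H = (0.0000, 22.100). The virtual corner opposite E is at (-32.700, 22.100). Since A1 is tangent to NU there, LU ⟂ NU and the tangent condition forces LW to be normal to WH, with radius 3.4, so the center L sits 3.4 in from both sides at L = (-29.300, 18.700). Then |EL| = |L − E| = 34.759.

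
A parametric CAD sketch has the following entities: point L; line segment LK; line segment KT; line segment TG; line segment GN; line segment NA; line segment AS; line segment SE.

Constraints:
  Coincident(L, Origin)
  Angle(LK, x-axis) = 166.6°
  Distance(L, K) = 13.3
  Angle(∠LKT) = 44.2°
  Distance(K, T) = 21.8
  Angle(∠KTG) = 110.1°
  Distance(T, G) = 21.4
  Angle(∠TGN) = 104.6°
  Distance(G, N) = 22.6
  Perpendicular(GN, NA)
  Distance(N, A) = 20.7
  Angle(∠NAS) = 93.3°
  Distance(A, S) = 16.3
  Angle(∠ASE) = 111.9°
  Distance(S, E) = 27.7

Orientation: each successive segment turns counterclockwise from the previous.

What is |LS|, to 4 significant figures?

3.965

L is at the origin; LK runs at 166.6° with length 13.3, so K = (-12.94, 3.082). ∠LKT = 44.2° gives KT at -57.60° from the x-axis; with |KT| = 21.8, T = (-1.257, -15.32). ∠KTG = 110.1° gives TG at 12.30° from the x-axis; with |TG| = 21.4, G = (19.65, -10.77). ∠TGN = 104.6° gives GN at 87.70° from the x-axis; with |GN| = 22.6, N = (20.56, 11.82). GN is perpendicular to NA, so NA runs at 177.7°; with |NA| = 20.7, A = (-0.1245, 12.65). ∠NAS = 93.3° gives AS at -95.60° from the x-axis; with |AS| = 16.3, S = (-1.715, -3.575). Then |LS| = |S − L| = 3.965.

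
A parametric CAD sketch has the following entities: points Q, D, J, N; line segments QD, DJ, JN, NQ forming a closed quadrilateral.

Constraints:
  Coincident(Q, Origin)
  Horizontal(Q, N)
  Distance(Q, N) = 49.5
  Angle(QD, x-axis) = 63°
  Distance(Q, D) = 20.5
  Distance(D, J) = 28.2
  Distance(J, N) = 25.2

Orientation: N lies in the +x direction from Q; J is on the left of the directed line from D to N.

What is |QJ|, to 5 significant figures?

43.279

Q is at the origin; QN is horizontal with |QN| = 49.5 and N in +x, so N = (49.5, 0). QD runs at 63.0° with |QD| = 20.5, so D = (9.3068, 18.266). J is determined by |DJ| = 28.2 and |JN| = 25.2 together: it lies at the intersection of circle(D, 28.2) and circle(N, 25.2). With |DN| = 44.149, the foot of the radical line on DN is 23.889 from D and the perpendicular offset is √(28.2² − 23.889²) = 14.986. Taking the left-of-DN solution: J = (37.255, 22.025).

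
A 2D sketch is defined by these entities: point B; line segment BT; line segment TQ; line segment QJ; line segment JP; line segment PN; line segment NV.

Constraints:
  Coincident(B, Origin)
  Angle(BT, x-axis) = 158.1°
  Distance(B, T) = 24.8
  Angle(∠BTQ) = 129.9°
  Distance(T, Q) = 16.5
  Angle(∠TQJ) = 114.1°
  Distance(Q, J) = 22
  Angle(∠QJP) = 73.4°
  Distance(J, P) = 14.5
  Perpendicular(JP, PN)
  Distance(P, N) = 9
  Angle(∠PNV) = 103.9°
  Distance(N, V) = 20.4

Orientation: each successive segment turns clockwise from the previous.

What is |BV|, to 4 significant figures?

46.80

B is at the origin; BT runs at 158.1° with length 24.8, so T = (-23.01, 9.250). ∠BTQ = 129.9° gives TQ at 108.0° from the x-axis; with |TQ| = 16.5, Q = (-28.11, 24.94). ∠TQJ = 114.1° gives QJ at 42.10° from the x-axis; with |QJ| = 22.0, J = (-11.79, 39.69). ∠QJP = 73.4° gives JP at -64.50° from the x-axis; with |JP| = 14.5, P = (-5.543, 26.60). JP is perpendicular to PN, so PN runs at -154.5°; with |PN| = 9.0, N = (-13.67, 22.73). ∠PNV = 103.9° gives NV at 129.4° from the x-axis; with |NV| = 20.4, V = (-26.62, 38.49). Then |BV| = |V − B| = 46.80.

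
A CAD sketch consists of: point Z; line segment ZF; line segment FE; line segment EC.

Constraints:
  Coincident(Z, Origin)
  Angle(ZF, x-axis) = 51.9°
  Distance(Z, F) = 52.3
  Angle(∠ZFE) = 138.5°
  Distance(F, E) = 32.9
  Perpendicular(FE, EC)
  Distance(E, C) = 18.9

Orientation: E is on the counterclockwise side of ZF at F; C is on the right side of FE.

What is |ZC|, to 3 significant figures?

89.8

Z is at the origin; ZF runs at 51.9° with length 52.3, so F = 52.3·(cos 51.9°, sin 51.9°) = (32.3, 41.2). ∠ZFE = 138.5°, so FE runs at 51.9° + (180° − 138.5°) = 93.4° from the x-axis; with |FE| = 32.9, E = F + 32.9·(cos 93.4°, sin 93.4°) = (30.3, 74.0). FE ⟂ EC; with |EC| = 18.9 on the right of FE, C = E + 18.9·(0.998, 0.0593) = (49.2, 75.1). Then |ZC| = |C − Z| = 89.8.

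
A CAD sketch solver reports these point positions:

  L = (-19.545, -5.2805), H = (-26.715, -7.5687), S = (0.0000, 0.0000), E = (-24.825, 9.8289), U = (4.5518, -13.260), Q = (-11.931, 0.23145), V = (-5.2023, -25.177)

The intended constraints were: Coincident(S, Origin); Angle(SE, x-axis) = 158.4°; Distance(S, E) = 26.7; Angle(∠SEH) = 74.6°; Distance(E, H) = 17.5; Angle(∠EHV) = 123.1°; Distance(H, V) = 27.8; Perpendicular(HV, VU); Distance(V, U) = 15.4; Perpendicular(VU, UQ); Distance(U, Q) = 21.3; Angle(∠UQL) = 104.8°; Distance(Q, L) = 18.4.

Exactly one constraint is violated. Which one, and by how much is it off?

Distance(Q, L) = 18.4 — off by 9.00.

S = (0.00, 0.00) ✓; SE at 158.4° ✓; |SE| = 26.70 ✓; ∠SEH = 74.60° ✓; |EH| = 17.50 ✓; ∠EHV = 123.1° ✓; |HV| = 27.80 ✓; ∠(HV, VU) = 90.00° ✓; |VU| = 15.40 ✓; ∠(VU, UQ) = 90.00° ✓; |UQ| = 21.30 ✓; ∠UQL = 104.8° ✓; |QL| = 9.400 ✗.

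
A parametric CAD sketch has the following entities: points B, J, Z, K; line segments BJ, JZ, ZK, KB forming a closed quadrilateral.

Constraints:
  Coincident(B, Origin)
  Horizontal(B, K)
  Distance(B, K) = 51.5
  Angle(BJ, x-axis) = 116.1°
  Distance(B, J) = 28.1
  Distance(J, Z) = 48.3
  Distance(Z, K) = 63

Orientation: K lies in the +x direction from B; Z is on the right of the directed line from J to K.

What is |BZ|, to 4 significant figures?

23.91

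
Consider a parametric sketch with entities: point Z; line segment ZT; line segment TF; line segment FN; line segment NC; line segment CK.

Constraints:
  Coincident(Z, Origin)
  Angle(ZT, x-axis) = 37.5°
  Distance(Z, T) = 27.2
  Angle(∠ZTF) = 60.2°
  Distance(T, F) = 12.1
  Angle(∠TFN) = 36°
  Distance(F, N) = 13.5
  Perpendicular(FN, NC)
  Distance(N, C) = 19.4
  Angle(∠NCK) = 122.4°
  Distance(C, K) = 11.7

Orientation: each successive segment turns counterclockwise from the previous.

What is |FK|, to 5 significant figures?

25.923

Z is at the origin; ZT runs at 37.5° with length 27.2, so T = (21.579, 16.558). ∠ZTF = 60.2° gives TF at 157.30° from the x-axis; with |TF| = 12.1, F = (10.416, 21.228). ∠TFN = 36.0° gives FN at -58.700° from the x-axis; with |FN| = 13.5, N = (17.430, 9.6926). The perpendicularity gives NC at right angles to FN, so NC runs at 31.300°; with |NC| = 19.4, C = (34.007, 19.771). ∠NCK = 122.4° gives CK at 88.900° from the x-axis; with |CK| = 11.7, K = (34.231, 31.469). Then |FK| = |K − F| = 25.923.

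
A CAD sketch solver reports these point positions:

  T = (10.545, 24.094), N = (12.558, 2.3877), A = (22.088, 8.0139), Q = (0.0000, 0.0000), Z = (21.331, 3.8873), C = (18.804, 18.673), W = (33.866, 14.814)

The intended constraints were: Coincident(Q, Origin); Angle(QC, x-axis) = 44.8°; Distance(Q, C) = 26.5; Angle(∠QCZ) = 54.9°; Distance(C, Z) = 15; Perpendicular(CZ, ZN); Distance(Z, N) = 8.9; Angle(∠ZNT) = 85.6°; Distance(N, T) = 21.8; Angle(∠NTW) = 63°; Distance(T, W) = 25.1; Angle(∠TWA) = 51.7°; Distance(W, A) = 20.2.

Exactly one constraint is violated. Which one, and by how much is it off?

Distance(W, A) = 20.2 — off by 6.60.

Q = (0.00, 0.00) ✓; QC at 44.80° ✓; |QC| = 26.50 ✓; ∠QCZ = 54.90° ✓; |CZ| = 15.00 ✓; ∠(CZ, ZN) = 90.00° ✓; |ZN| = 8.900 ✓; ∠ZNT = 85.60° ✓; |NT| = 21.80 ✓; ∠NTW = 63.00° ✓; |TW| = 25.10 ✓; ∠TWA = 51.70° ✓; |WA| = 13.60 ✗.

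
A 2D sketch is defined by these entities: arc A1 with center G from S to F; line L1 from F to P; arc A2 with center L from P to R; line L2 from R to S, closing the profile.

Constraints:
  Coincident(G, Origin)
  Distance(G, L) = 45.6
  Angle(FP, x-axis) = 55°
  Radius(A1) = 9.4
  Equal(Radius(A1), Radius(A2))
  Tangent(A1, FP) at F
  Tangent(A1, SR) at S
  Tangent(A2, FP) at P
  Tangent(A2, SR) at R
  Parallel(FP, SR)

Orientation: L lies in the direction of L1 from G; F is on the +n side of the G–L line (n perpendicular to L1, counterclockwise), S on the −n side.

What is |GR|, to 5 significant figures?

46.559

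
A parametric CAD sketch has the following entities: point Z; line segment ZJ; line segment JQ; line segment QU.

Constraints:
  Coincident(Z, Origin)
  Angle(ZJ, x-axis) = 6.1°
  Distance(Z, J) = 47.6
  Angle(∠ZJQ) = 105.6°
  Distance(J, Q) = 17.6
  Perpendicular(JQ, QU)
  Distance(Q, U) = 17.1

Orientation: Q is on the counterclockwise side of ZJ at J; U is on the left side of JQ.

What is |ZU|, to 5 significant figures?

41.840

∠ZJQ = 105.6°, so JQ runs at 6.1° + (180° − 105.6°) = 80.500° from the x-axis; with |JQ| = 17.6, Q = J + 17.6·(cos 80.500°, sin 80.500°) = (50.235, 22.417). JQ is perpendicular to QU; with |QU| = 17.1 on the left of JQ, U = Q + 17.1·(-0.98629, 0.16505) = (33.370, 25.239). Then |ZU| = |U − Z| = 41.840.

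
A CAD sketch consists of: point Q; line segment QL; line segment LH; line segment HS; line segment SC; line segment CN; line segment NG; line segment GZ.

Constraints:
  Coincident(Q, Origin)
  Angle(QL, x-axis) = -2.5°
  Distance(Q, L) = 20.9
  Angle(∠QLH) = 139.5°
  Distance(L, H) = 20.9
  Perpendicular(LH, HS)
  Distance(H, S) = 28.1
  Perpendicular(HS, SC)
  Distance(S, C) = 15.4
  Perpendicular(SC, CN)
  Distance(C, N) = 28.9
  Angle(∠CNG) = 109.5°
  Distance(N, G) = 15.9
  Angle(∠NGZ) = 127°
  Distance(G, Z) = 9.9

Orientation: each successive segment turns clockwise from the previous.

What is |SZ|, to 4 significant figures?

29.79

∠CNG = 109.5° gives NG at -23.50° from the x-axis; with |NG| = 15.9, G = (40.03, -10.42). ∠NGZ = 127.0° gives GZ at -76.50° from the x-axis; with |GZ| = 9.9, Z = (42.34, -20.04). Then |SZ| = |Z − S| = 29.79.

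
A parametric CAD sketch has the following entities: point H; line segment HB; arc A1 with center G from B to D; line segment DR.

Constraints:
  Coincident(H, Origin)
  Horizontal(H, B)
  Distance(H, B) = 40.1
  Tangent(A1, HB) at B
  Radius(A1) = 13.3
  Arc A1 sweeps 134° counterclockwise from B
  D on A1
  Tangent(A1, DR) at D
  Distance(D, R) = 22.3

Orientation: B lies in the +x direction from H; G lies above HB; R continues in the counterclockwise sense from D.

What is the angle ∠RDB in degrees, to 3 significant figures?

113°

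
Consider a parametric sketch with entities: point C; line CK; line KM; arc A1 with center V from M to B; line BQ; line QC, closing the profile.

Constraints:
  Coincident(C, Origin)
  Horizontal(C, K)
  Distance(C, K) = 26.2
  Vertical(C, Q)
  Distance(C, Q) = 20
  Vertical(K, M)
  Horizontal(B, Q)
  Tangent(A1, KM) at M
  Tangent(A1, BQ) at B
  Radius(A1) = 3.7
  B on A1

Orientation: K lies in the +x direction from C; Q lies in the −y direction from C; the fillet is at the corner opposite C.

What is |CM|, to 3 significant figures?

30.9

C is at the origin; CK is horizontal with |CK| = 26.2 and K on the +x side, so K = (26.2, 0.00). CQ is vertical with |CQ| = 20.0 and Q on the −y side, so Q = (0.00, -20.0). The virtual corner opposite C is at (26.2, -20.0). Tangency of A1 to KM means the radius VM is perpendicular to KM and the tangent condition forces VB to be normal to BQ, with radius 3.7, so the center V sits 3.7 in from both sides at V = (22.5, -16.3). That places the tangent points at M = (26.2, -16.3) on KM and B = (22.5, -20.0) on BQ. Then |CM| = |M − C| = 30.9.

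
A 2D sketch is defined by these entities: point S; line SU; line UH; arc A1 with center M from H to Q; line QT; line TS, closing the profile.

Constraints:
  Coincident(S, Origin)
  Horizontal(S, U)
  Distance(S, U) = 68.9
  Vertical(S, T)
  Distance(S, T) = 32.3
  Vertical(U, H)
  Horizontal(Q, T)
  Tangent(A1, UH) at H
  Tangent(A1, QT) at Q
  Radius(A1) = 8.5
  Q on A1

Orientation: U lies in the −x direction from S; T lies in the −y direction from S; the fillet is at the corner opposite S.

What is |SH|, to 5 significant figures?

72.895

The virtual corner opposite S is at (-68.900, -32.300). Tangency of A1 to UH means the radius MH is perpendicular to UH and A1 meets QT tangentially, so MQ is at right angles to QT, with radius 8.5, so the center M sits 8.5 in from both sides at M = (-60.400, -23.800). That places the tangent points at H = (-68.900, -23.800) on UH and Q = (-60.400, -32.300) on QT. Then |SH| = |H − S| = 72.895.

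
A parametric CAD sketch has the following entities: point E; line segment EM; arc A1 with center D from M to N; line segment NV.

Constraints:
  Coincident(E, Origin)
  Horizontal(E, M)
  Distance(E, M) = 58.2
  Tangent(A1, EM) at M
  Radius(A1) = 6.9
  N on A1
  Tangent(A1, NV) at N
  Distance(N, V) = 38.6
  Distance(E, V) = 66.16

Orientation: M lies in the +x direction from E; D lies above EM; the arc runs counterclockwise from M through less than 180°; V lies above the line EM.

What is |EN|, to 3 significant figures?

65.2

Checks: |DN| = 6.900 ✓; ∠(DN, NV) = 90.00° ✓; |NV| = 38.60 ✓; |EV| = 66.16 ✓.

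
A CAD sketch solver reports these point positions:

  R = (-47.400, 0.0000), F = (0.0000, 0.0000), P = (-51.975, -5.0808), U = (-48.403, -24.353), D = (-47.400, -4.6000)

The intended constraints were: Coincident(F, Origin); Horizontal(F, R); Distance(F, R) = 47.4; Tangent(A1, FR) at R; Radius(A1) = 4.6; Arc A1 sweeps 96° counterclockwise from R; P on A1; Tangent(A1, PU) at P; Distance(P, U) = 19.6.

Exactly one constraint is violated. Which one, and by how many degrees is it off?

Tangent(A1, PU) at P — off by 4.50°.

F = (0.00, 0.00) ✓; F.y = 0.00, R.y = 0.00 ✓; |FR| = 47.40 ✓; ∠(DR, RF) = 90.00° ✓; |DR| = 4.600 ✓; bearing(D→P) − bearing(D→R) = 96.00° ✓; |DP| = 4.600 ✓; ∠(DP, PU) = 85.50° ✗; |PU| = 19.60 ✓.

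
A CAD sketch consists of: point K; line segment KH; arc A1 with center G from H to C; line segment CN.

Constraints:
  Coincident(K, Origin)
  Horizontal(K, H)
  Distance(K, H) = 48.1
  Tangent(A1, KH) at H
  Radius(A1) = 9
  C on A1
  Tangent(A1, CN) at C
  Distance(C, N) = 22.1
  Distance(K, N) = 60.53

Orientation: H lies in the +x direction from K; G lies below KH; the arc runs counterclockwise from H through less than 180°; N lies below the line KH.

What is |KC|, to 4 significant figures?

42.39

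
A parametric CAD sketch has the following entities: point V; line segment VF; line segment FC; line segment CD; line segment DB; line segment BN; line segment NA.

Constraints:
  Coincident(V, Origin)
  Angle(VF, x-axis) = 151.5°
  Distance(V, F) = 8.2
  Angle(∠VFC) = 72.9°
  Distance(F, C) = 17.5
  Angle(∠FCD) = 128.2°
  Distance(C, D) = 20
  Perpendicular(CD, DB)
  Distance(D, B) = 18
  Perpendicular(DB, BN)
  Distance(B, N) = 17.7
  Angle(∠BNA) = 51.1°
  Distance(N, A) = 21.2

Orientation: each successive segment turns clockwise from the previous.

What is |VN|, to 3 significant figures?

5.62

V is at the origin; VF runs at 151.5° with length 8.2, so F = (-7.21, 3.91). ∠VFC = 72.9° gives FC at 44.4° from the x-axis; with |FC| = 17.5, C = (5.30, 16.2). ∠FCD = 128.2° gives CD at -7.40° from the x-axis; with |CD| = 20.0, D = (25.1, 13.6). The perpendicularity gives DB at right angles to CD, so DB runs at -97.4°; with |DB| = 18.0, B = (22.8, -4.27). The perpendicularity gives BN at right angles to DB, so BN runs at 173°; with |BN| = 17.7, N = (5.26, -1.99). Then |VN| = |N − V| = 5.62.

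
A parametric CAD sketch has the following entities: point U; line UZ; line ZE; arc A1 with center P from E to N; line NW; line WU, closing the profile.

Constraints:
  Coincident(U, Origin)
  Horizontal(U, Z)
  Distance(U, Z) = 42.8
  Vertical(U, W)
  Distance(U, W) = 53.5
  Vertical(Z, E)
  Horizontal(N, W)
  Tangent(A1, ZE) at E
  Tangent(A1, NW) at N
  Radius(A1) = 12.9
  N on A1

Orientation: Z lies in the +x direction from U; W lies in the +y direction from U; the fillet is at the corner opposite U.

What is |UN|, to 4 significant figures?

61.29

The virtual corner opposite U is at (42.80, 53.50). Tangency of A1 to ZE means the radius PE is perpendicular to ZE and A1 meets NW tangentially, so PN is at right angles to NW, with radius 12.9, so the center P sits 12.9 in from both sides at P = (29.90, 40.60). That places the tangent points at E = (42.80, 40.60) on ZE and N = (29.90, 53.50) on NW. Then |UN| = |N − U| = 61.29.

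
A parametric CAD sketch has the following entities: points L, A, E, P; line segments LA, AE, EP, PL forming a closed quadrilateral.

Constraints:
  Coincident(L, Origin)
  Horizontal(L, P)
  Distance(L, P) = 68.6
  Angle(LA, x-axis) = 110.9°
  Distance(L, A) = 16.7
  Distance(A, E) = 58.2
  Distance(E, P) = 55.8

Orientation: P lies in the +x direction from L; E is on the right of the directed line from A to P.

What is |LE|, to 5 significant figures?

41.893

Checks: |AE| = 58.20 ✓; |EP| = 55.80 ✓.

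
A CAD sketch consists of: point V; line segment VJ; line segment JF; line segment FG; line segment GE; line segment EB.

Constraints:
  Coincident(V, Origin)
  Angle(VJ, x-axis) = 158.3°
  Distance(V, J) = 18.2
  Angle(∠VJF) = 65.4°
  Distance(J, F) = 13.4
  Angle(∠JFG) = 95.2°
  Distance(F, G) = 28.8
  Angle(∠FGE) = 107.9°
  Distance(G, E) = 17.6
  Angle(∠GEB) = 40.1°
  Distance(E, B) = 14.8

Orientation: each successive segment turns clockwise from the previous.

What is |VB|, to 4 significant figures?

5.928

V is at the origin; VJ runs at 158.3° with length 18.2, so J = (-16.91, 6.729). ∠VJF = 65.4° gives JF at 43.70° from the x-axis; with |JF| = 13.4, F = (-7.222, 15.99). ∠JFG = 95.2° gives FG at -41.10° from the x-axis; with |FG| = 28.8, G = (14.48, -2.945). ∠FGE = 107.9° gives GE at -113.2° from the x-axis; with |GE| = 17.6, E = (7.547, -19.12). ∠GEB = 40.1° gives EB at 106.9° from the x-axis; with |EB| = 14.8, B = (3.244, -4.961). Then |VB| = |B − V| = 5.928.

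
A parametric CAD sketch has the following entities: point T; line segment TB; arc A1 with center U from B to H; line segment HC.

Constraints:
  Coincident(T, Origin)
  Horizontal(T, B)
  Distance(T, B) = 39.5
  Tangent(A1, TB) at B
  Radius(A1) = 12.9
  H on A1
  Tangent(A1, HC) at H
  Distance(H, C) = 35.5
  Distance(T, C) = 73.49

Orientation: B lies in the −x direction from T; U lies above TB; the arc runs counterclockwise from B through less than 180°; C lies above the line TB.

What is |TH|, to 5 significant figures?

38.102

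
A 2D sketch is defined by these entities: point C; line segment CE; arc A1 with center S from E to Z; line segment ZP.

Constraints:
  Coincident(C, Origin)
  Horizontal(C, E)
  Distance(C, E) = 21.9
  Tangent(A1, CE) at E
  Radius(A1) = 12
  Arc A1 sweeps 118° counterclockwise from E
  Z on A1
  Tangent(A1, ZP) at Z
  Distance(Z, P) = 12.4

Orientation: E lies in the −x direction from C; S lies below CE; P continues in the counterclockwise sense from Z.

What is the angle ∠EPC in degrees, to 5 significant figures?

33.540°

C is at the origin; C and E share the same y with |CE| = 21.9 and E on the −x side, so E = (-21.900, 0.0000). Since A1 is tangent to CE there, SE ⟂ CE, so S = E + (0, -12) = (-21.900, -12.000). On A1, E sits at bearing 90° from S; a 118° counterclockwise sweep puts Z at bearing 208°, so Z = S + 12.0·(cos 208°, sin 208°) = (-32.495, -17.634). A1 meets ZP tangentially, so SZ is at right angles to ZP, so ZP runs along (−sin 208°, cos 208°); with |ZP| = 12.4, P = (-26.674, -28.582). Then cos ∠EPC = PE·PC / (|PE||PC|), giving 33.540°.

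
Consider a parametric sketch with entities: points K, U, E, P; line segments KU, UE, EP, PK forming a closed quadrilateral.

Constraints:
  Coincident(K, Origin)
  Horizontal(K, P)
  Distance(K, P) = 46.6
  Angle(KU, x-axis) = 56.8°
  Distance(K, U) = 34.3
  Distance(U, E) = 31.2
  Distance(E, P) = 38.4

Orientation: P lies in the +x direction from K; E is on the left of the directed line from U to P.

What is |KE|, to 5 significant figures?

61.794

K is at the origin; KP is horizontal with |KP| = 46.6 and P in +x, so P = (46.6, 0). KU runs at 56.8° with |KU| = 34.3, so U = (18.781, 28.701). E is determined by |UE| = 31.2 and |EP| = 38.4 together: it lies at the intersection of circle(U, 31.2) and circle(P, 38.4). With |UP| = 39.970, the foot of the radical line on UP is 13.716 from U and the perpendicular offset is √(31.2² − 13.716²) = 28.023. Taking the left-of-UP solution: E = (48.450, 38.355).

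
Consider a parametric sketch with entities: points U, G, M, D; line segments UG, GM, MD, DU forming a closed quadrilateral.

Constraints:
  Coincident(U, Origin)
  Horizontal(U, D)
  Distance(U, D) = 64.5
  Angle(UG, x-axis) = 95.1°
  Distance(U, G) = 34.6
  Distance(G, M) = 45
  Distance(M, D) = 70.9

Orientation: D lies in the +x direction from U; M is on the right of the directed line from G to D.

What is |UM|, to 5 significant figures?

11.880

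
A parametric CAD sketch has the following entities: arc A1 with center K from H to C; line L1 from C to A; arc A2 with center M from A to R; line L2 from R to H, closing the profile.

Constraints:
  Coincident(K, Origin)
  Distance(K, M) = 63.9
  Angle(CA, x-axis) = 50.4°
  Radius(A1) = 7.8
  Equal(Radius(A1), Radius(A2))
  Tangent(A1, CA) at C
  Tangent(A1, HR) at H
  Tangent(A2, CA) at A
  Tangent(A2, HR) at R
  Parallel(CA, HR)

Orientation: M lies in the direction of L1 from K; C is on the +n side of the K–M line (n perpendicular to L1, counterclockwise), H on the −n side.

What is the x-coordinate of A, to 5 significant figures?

34.721

Tangency of A1 to both parallel lines with radius 7.8 puts C and H at K ± 7.8·n: C = (-6.0100, 4.9719), H = (6.0100, -4.9719). Equal radii place A and R the same way about M: A = M + 7.8·n = (34.721, 54.208), R = M − 7.8·n = (46.741, 44.264). So A.x = 34.721.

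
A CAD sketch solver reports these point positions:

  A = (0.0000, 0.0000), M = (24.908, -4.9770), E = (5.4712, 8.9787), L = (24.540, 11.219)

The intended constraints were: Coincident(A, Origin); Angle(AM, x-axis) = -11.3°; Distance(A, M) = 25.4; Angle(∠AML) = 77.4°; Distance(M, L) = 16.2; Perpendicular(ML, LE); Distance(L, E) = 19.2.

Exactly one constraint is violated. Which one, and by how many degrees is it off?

Perpendicular(ML, LE) — off by 5.40°.

A = (0.00, 0.00) ✓; AM at -11.30° ✓; |AM| = 25.40 ✓; ∠AML = 77.40° ✓; |ML| = 16.20 ✓; ∠(ML, LE) = 95.40° ✗; |LE| = 19.20 ✓.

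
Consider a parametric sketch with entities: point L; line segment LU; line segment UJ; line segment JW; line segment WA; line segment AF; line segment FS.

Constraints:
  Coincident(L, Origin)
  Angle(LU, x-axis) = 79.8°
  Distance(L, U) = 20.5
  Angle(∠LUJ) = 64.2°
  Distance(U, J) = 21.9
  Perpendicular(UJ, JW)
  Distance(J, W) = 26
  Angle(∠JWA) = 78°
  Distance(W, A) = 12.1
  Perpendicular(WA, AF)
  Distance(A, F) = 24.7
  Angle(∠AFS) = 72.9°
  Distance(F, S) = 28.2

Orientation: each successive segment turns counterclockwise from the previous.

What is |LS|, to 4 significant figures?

31.39

WA ⟂ AF, so AF runs at 117.6°; with |AF| = 24.7, F = (-11.19, 16.74). ∠AFS = 72.9° gives FS at -135.3° from the x-axis; with |FS| = 28.2, S = (-31.24, -3.096). Then |LS| = |S − L| = 31.39.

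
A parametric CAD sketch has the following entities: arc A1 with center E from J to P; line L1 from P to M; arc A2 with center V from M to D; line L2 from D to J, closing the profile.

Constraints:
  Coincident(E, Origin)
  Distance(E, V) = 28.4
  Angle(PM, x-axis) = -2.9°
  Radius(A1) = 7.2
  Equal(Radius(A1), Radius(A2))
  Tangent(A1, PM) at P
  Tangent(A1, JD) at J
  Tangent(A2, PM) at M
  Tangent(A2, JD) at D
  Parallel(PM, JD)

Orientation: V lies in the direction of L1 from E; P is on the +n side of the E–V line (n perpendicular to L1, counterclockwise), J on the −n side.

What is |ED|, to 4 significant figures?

29.30

Tangency of A1 to both parallel lines with radius 7.2 puts P and J at E ± 7.2·n: P = (0.3643, 7.191), J = (-0.3643, -7.191). Equal radii place M and D the same way about V: M = V + 7.2·n = (28.73, 5.754), D = V − 7.2·n = (28.00, -8.628). Then |ED| = |D − E| = 29.30.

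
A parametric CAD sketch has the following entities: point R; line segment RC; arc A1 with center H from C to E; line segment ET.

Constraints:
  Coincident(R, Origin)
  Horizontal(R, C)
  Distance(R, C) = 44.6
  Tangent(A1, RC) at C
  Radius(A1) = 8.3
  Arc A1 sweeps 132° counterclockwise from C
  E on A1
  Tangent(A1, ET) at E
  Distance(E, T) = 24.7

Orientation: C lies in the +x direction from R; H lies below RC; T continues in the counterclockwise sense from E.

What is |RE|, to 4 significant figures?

40.85

R is at the origin; R and C share the same y with |RC| = 44.6 and C on the +x side, so C = (44.60, 0.000). A1 meets RC tangentially, so HC is at right angles to RC, so H = C + (0, -8.3) = (44.60, -8.300). On A1, C sits at bearing 90° from H; a 132° counterclockwise sweep puts E at bearing 222°, so E = H + 8.3·(cos 222°, sin 222°) = (38.43, -13.85). Then |RE| = |E − R| = 40.85.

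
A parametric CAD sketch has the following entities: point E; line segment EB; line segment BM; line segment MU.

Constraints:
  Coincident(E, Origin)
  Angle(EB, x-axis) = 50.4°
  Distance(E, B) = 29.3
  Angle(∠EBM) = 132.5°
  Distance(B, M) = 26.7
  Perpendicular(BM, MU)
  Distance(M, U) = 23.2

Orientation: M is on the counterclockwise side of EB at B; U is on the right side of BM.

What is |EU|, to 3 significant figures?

64.6

E is at the origin; EB runs at 50.4° with length 29.3, so B = 29.3·(cos 50.4°, sin 50.4°) = (18.7, 22.6). ∠EBM = 132.5°, so BM runs at 50.4° + (180° − 132.5°) = 97.9° from the x-axis; with |BM| = 26.7, M = B + 26.7·(cos 97.9°, sin 97.9°) = (15.0, 49.0). BM is perpendicular to MU; with |MU| = 23.2 on the right of BM, U = M + 23.2·(0.991, 0.137) = (38.0, 52.2). Then |EU| = |U − E| = 64.6.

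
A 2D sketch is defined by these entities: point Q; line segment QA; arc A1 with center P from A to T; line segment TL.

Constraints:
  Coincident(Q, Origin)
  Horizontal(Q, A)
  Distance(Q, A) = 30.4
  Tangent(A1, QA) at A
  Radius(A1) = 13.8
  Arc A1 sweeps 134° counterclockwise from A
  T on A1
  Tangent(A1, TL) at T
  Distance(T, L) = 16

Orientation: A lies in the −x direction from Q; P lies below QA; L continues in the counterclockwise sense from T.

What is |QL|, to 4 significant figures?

45.51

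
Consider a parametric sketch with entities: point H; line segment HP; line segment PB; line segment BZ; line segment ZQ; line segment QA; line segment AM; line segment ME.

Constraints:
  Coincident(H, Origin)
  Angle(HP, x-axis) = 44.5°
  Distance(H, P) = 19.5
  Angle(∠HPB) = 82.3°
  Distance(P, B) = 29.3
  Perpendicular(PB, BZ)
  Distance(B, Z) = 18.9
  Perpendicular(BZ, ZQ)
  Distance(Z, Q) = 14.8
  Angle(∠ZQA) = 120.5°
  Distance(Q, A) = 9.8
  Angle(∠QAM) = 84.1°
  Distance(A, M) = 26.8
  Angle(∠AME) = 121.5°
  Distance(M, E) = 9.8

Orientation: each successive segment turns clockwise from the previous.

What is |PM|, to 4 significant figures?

33.90

H is at the origin; HP runs at 44.5° with length 19.5, so P = (13.91, 13.67). ∠HPB = 82.3° gives PB at -53.20° from the x-axis; with |PB| = 29.3, B = (31.46, -9.794). PB is perpendicular to BZ, so BZ runs at -143.2°; with |BZ| = 18.9, Z = (16.33, -21.12). BZ is perpendicular to ZQ, so ZQ runs at 126.8°; with |ZQ| = 14.8, Q = (7.460, -9.264). ∠ZQA = 120.5° gives QA at 67.30° from the x-axis; with |QA| = 9.8, A = (11.24, -0.2235). ∠QAM = 84.1° gives AM at -28.60° from the x-axis; with |AM| = 26.8, M = (34.77, -13.05). Then |PM| = |M − P| = 33.90.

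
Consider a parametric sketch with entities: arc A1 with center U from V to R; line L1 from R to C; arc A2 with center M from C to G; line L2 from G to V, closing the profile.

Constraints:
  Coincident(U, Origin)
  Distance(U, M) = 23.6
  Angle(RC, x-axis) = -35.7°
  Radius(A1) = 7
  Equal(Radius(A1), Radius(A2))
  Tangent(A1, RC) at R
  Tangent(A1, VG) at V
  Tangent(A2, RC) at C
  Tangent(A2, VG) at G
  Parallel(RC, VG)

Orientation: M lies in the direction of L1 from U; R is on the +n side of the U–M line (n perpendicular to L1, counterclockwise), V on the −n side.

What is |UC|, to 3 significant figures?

24.6

The slot axis is L1's direction at -35.7°, so u = (cos -35.7°, sin -35.7°) = (0.812, -0.584) and n = (−sin -35.7°, cos -35.7°) = (0.584, 0.812). U is at the origin and M lies 23.6 along u from U, so M = 23.6·u = (19.2, -13.8). Tangency of A1 to both parallel lines with radius 7.0 puts R and V at U ± 7.0·n: R = (4.08, 5.68), V = (-4.08, -5.68). Equal radii place C and G the same way about M: C = M + 7.0·n = (23.2, -8.09), G = M − 7.0·n = (15.1, -19.5). Then |UC| = |C − U| = 24.6.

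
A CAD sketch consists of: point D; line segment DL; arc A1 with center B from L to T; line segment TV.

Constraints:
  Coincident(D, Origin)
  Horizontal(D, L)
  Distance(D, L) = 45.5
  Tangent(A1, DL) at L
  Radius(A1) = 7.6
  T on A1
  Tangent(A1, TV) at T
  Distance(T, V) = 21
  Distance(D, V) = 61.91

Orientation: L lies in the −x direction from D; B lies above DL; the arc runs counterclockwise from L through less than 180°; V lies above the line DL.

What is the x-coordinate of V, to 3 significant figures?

-55.4

Checks: ∠(BL, LD) = 90.00° ✓; |BT| = 7.600 ✓; ∠(BT, TV) = 90.00° ✓; |TV| = 21.00 ✓; |DV| = 61.91 ✓.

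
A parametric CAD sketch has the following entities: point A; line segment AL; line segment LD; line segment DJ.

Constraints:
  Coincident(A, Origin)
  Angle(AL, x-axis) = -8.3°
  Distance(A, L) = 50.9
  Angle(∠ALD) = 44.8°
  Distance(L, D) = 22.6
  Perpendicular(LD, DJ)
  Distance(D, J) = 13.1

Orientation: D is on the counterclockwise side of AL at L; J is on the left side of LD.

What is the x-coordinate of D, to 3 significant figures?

36.8

A is at the origin; AL runs at -8.3° with length 50.9, so L = 50.9·(cos -8.3°, sin -8.3°) = (50.4, -7.35). ∠ALD = 44.8°, so LD runs at -8.3° + (180° − 44.8°) = 127° from the x-axis; with |LD| = 22.6, D = L + 22.6·(cos 127°, sin 127°) = (36.8, 10.7). So D.x = 36.8.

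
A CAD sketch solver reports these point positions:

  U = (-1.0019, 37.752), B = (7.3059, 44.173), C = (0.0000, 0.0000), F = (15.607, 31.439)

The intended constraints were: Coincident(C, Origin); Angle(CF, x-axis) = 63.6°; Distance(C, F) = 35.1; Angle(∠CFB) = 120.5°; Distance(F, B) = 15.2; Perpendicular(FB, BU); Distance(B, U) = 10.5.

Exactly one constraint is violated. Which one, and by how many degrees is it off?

Perpendicular(FB, BU) — off by 4.60°.

C = (0.00, 0.00) ✓; CF at 63.60° ✓; |CF| = 35.10 ✓; ∠CFB = 120.5° ✓; |FB| = 15.20 ✓; ∠(FB, BU) = 94.60° ✗; |BU| = 10.50 ✓.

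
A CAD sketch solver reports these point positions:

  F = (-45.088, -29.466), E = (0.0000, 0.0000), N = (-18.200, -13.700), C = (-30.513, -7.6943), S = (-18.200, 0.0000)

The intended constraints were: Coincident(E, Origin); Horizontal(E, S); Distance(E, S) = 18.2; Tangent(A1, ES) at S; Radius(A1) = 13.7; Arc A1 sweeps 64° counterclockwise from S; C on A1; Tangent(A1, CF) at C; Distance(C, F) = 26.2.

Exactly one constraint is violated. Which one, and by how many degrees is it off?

Tangent(A1, CF) at C — off by 7.80°.

E = (0.00, 0.00) ✓; E.y = 0.00, S.y = 0.00 ✓; |ES| = 18.20 ✓; ∠(NS, SE) = 90.00° ✓; |NS| = 13.70 ✓; bearing(N→C) − bearing(N→S) = 64.00° ✓; |NC| = 13.70 ✓; ∠(NC, CF) = 97.80° ✗; |CF| = 26.20 ✓.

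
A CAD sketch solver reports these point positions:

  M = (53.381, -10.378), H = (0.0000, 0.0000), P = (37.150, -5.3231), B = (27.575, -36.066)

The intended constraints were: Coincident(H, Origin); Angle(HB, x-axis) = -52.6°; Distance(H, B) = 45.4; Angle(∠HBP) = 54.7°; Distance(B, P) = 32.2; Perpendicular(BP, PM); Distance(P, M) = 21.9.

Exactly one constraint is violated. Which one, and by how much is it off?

Distance(P, M) = 21.9 — off by 4.90.

H = (0.00, 0.00) ✓; HB at -52.60° ✓; |HB| = 45.40 ✓; ∠HBP = 54.70° ✓; |BP| = 32.20 ✓; ∠(BP, PM) = 90.00° ✓; |PM| = 17.00 ✗.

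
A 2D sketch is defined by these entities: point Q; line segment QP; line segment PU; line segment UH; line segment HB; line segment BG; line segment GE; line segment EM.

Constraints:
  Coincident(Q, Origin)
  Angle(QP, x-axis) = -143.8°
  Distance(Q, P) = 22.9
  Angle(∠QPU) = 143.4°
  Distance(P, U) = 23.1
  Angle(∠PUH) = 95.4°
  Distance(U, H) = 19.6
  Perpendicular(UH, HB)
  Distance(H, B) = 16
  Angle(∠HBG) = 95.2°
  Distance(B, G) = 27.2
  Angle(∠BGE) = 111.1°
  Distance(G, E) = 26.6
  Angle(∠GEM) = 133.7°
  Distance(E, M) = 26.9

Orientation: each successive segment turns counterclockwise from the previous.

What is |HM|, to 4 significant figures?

42.67

Q is at the origin; QP runs at -143.8° with length 22.9, so P = (-18.48, -13.52). ∠QPU = 143.4° gives PU at -107.2° from the x-axis; with |PU| = 23.1, U = (-25.31, -35.59). ∠PUH = 95.4° gives UH at -22.60° from the x-axis; with |UH| = 19.6, H = (-7.215, -43.12). The perpendicularity gives HB at right angles to UH, so HB runs at 67.40°; with |HB| = 16.0, B = (-1.067, -28.35). ∠HBG = 95.2° gives BG at 152.2° from the x-axis; with |BG| = 27.2, G = (-25.13, -15.67). ∠BGE = 111.1° gives GE at -138.9° from the x-axis; with |GE| = 26.6, E = (-45.17, -33.15). ∠GEM = 133.7° gives EM at -92.60° from the x-axis; with |EM| = 26.9, M = (-46.39, -60.03). Then |HM| = |M − H| = 42.67.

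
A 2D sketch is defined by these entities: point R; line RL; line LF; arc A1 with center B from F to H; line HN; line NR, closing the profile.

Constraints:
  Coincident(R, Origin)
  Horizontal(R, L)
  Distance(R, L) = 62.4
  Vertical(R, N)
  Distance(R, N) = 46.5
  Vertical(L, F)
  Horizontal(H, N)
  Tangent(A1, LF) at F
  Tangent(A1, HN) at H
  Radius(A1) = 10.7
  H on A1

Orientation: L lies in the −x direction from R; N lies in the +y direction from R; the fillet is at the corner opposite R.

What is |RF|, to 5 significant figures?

71.940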